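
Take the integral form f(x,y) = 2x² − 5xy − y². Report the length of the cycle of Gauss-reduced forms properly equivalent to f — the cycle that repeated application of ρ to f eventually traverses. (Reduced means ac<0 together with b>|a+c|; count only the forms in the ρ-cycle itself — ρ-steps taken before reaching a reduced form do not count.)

D = 33, ⌊√D⌋ = 5
descent: ρ → (-1,5,2)  [lands on river]
river: ρ → (2,3,-3)
river: ρ → (-3,3,2)
river: ρ → (2,5,-1)
ρ-cycle length = 4 (tail of 1 descent step not counted)

4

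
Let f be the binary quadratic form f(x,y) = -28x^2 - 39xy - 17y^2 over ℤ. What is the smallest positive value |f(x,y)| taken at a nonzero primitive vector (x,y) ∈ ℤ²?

translate: b→-17 (≡39 mod 56), so (28,39,17)→(28,-17,6)
flip: (28,-17,6)→(6,17,28)
translate: b→5 (≡17 mod 12), so (6,17,28)→(6,5,17)
reduced (well bottom): (6,5,17) with a≤c, −a<b≤a
well minimum |f| = |-6| = 6 (negative-definite)

6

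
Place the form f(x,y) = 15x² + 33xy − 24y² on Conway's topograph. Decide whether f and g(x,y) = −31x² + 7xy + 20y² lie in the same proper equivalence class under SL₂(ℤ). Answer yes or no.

D₁ = 2529, D₂ = 2529
river cycle of f (length 30): (-24, 15, 24), (24, 33, -15), (-15, 27, 30), (30, 33, -12), (-12, 39, 21), (21, 45, -6), (-6, 39, 42), (42, 45, -3), (-3, 45, 42), (42, 39, -6), … (20 more)
river cycle of g (length 52): (20, 33, -18), (-18, 39, 14), (14, 45, -9), (-9, 45, 14), (14, 39, -18), (-18, 33, 20), (20, 47, -4), (-4, 49, 8), (8, 47, -10), (-10, 33, 36), … (42 more)
cycles differ ⇒ inequivalent

no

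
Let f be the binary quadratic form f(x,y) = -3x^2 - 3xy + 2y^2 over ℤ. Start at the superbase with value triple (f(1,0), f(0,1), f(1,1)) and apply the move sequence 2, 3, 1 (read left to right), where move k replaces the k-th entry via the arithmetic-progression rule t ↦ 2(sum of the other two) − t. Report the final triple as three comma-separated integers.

start (-3,2,-4) = (f(1,0),f(0,1),f(1,1))
replace slot 2: 2·((-3)+(-4)) − 2 = -16 → (-3,-16,-4)
replace slot 3: 2·((-3)+(-16)) − (-4) = -34 → (-3,-16,-34)
replace slot 1: 2·((-16)+(-34)) − (-3) = -97 → (-97,-16,-34)

-97,-16,-34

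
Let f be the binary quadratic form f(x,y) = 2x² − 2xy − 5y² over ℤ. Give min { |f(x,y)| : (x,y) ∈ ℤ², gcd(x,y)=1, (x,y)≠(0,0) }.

descent: ρ → (-5,2,2)
descent: ρ → (2,6,-1)  [lands on river]
river: ρ → (-1,6,2)
closes: descent 2, river 2
min |a| on river = 1

1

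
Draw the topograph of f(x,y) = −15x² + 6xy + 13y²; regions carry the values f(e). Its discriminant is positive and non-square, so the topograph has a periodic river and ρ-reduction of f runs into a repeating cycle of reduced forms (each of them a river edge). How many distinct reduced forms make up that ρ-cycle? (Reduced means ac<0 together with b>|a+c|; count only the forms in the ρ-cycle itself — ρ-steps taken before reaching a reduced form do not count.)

D = 816, ⌊√D⌋ = 28
river: ρ → (13,20,-8)
river: ρ → (-8,28,1)
river: ρ → (1,28,-8)
river: ρ → (-8,20,13)
river: ρ → (13,6,-15)
river: ρ → (-15,24,4)
river: ρ → (4,24,-15)
river: ρ → (-15,6,13)
ρ-cycle length = 8 (tail of 0 descent steps not counted)

8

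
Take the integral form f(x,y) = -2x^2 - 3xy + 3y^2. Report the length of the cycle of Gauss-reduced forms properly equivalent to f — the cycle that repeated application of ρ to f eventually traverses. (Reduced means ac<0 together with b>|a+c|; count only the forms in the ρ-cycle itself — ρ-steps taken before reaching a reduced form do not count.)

D = 33, ⌊√D⌋ = 5
descent: ρ → (3,3,-2)  [lands on river]
river: ρ → (-2,5,1)
river: ρ → (1,5,-2)
river: ρ → (-2,3,3)
ρ-cycle length = 4 (tail of 1 descent step not counted)

4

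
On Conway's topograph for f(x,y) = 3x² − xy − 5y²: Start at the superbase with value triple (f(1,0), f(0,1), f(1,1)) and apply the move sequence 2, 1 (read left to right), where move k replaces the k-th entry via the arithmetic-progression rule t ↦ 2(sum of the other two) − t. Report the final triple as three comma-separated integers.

start (3,-5,-3) = (f(1,0),f(0,1),f(1,1))
replace slot 2: 2·(3+(-3)) − (-5) = 5 → (3,5,-3)
replace slot 1: 2·(5+(-3)) − 3 = 1 → (1,5,-3)

1,5,-3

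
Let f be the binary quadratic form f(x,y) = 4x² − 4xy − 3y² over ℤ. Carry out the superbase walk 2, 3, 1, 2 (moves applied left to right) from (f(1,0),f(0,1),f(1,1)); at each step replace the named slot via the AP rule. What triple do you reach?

start (4,-3,-3) = (f(1,0),f(0,1),f(1,1))
replace slot 2: 2·(4+(-3)) − (-3) = 5 → (4,5,-3)
replace slot 3: 2·(4+5) − (-3) = 21 → (4,5,21)
replace slot 1: 2·(5+21) − 4 = 48 → (48,5,21)
replace slot 2: 2·(48+21) − 5 = 133 → (48,133,21)

48,133,21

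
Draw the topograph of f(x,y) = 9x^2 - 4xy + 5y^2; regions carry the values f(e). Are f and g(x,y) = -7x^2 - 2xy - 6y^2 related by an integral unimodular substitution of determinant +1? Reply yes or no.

D₁ = -164, D₂ = -164
f: flip: (9,-4,5)→(5,4,9)
f: reduced (well bottom): (5,4,9) with a≤c, −a<b≤a
g is negative-definite; reduce −g:
−g: flip: (7,2,6)→(6,-2,7)
−g: reduced (well bottom): (6,-2,7) with a≤c, −a<b≤a
flip sign back: reduced form of g is (-6,2,-7)
reduced forms (5, 4, 9) vs (-6, 2, -7) ⇒ inequivalent

no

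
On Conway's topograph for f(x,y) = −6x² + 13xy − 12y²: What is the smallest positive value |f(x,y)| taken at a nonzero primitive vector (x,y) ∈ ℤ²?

translate: b→-1 (≡-13 mod 12), so (6,-13,12)→(6,-1,5)
flip: (6,-1,5)→(5,1,6)
reduced (well bottom): (5,1,6) with a≤c, −a<b≤a
well minimum |f| = |-5| = 5 (negative-definite)

5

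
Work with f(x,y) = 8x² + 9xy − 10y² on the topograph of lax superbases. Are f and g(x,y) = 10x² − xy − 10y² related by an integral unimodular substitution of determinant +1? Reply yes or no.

D₁ = 401, D₂ = 401
river cycle of f (length 10): (-10, 11, 7), (7, 17, -4), (-4, 15, 11), (11, 7, -8), (-8, 9, 10), (10, 11, -7), (-7, 17, 4), (4, 15, -11), (-11, 7, 8), (8, 9, -10)
river cycle of g (length 6): (-10, 1, 10), (10, 19, -1), (-1, 19, 10), (10, 1, -10), (-10, 19, 1), (1, 19, -10)
cycles differ ⇒ inequivalent

no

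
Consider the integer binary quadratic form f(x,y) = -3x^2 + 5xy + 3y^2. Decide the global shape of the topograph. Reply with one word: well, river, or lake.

D = b²−4ac = 5² − 4·(-3)·3 = 61
D > 0 non-square ⇒ indefinite ⇒ periodic river

river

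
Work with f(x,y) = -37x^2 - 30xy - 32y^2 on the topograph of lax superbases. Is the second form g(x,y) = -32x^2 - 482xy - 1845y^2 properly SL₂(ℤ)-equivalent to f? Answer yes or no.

D₁ = -3836, D₂ = -3836
f is negative-definite; reduce −f:
−f: flip: (37,30,32)→(32,-30,37)
−f: reduced (well bottom): (32,-30,37) with a≤c, −a<b≤a
flip sign back: reduced form of f is (-32,30,-37)
g is negative-definite; reduce −g:
−g: translate: b→-30 (≡482 mod 64), so (32,482,1845)→(32,-30,37)
−g: reduced (well bottom): (32,-30,37) with a≤c, −a<b≤a
flip sign back: reduced form of g is (-32,30,-37)
reduced forms (-32, 30, -37) vs (-32, 30, -37) ⇒ equivalent

yes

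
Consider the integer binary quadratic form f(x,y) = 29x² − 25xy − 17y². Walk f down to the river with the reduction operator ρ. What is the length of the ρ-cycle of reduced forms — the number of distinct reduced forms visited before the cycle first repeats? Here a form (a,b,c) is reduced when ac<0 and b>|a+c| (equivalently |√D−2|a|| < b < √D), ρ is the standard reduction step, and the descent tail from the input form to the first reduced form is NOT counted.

D = 2597, ⌊√D⌋ = 50
descent: ρ → (-17,25,29)  [lands on river]
river: ρ → (29,33,-13)
river: ρ → (-13,45,11)
river: ρ → (11,43,-17)
ρ-cycle length = 4 (tail of 1 descent step not counted)

4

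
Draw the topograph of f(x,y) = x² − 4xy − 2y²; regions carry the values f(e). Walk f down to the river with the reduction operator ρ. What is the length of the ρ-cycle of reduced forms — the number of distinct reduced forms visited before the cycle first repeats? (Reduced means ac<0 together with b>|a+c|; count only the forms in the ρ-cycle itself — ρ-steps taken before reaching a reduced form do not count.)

D = 24, ⌊√D⌋ = 4
descent: ρ → (-2,4,1)  [lands on river]
river: ρ → (1,4,-2)
ρ-cycle length = 2 (tail of 1 descent step not counted)

2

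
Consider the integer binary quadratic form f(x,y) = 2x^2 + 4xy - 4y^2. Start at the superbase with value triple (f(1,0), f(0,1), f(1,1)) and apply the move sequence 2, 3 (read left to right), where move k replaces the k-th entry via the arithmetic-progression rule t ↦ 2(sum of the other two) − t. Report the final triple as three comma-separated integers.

start (2,-4,2) = (f(1,0),f(0,1),f(1,1))
replace slot 2: 2·(2+2) − (-4) = 12 → (2,12,2)
replace slot 3: 2·(2+12) − 2 = 26 → (2,12,26)

2,12,26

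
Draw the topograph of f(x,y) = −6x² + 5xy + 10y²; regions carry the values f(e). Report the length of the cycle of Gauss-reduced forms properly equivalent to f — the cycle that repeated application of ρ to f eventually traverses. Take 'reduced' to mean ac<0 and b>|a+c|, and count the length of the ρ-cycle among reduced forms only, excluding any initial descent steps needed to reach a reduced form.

D = 265, ⌊√D⌋ = 16
river: ρ → (10,15,-1)
river: ρ → (-1,15,10)
river: ρ → (10,5,-6)
river: ρ → (-6,7,9)
river: ρ → (9,11,-4)
river: ρ → (-4,13,6)
river: ρ → (6,11,-6)
river: ρ → (-6,13,4)
river: ρ → (4,11,-9)
river: ρ → (-9,7,6)
river: ρ → (6,5,-10)
river: ρ → (-10,15,1)
river: ρ → (1,15,-10)
river: ρ → (-10,5,6)
river: ρ → (6,7,-9)
river: ρ → (-9,11,4)
river: ρ → (4,13,-6)
river: ρ → (-6,11,6)
river: ρ → (6,13,-4)
river: ρ → (-4,11,9)
river: ρ → (9,7,-6)
river: ρ → (-6,5,10)
ρ-cycle length = 22 (tail of 0 descent steps not counted)

22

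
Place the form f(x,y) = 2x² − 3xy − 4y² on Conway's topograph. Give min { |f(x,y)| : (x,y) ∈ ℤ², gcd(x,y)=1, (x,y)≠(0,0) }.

descent: ρ → (-4,3,2)  [lands on river]
river: ρ → (2,5,-2)
river: ρ → (-2,3,4)
river: ρ → (4,5,-1)
river: ρ → (-1,5,4)
river: ρ → (4,3,-2)
river: ρ → (-2,5,2)
river: ρ → (2,3,-4)
river: ρ → (-4,5,1)
river: ρ → (1,5,-4)
closes: descent 1, river 10
min |a| on river = 1

1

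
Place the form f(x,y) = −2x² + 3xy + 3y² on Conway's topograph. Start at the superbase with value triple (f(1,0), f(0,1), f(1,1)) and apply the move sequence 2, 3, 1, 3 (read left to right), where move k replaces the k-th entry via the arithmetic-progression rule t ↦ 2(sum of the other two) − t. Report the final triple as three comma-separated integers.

start (-2,3,4) = (f(1,0),f(0,1),f(1,1))
replace slot 2: 2·((-2)+4) − 3 = 1 → (-2,1,4)
replace slot 3: 2·((-2)+1) − 4 = -6 → (-2,1,-6)
replace slot 1: 2·(1+(-6)) − (-2) = -8 → (-8,1,-6)
replace slot 3: 2·((-8)+1) − (-6) = -8 → (-8,1,-8)

-8,1,-8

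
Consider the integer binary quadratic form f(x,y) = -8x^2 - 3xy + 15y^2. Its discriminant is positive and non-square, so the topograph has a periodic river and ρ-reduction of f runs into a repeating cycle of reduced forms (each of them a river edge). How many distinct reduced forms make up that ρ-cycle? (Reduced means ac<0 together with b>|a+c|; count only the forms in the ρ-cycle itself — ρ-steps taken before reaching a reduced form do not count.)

D = 489, ⌊√D⌋ = 22
descent: ρ → (15,3,-8)
descent: ρ → (-8,13,10)  [lands on river]
river: ρ → (10,7,-11)
river: ρ → (-11,15,6)
river: ρ → (6,21,-2)
river: ρ → (-2,19,16)
river: ρ → (16,13,-5)
river: ρ → (-5,17,10)
river: ρ → (10,3,-12)
river: ρ → (-12,21,1)
river: ρ → (1,21,-12)
river: ρ → (-12,3,10)
river: ρ → (10,17,-5)
river: ρ → (-5,13,16)
river: ρ → (16,19,-2)
river: ρ → (-2,21,6)
river: ρ → (6,15,-11)
river: ρ → (-11,7,10)
river: ρ → (10,13,-8)
river: ρ → (-8,19,4)
river: ρ → (4,21,-3)
river: ρ → (-3,21,4)
river: ρ → (4,19,-8)
ρ-cycle length = 22 (tail of 2 descent steps not counted)

22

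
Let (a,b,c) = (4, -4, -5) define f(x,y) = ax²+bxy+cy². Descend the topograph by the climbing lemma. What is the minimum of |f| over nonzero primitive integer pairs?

descent: ρ → (-5,4,4)  [lands on river]
river: ρ → (4,4,-5)
river: ρ → (-5,6,3)
river: ρ → (3,6,-5)
closes: descent 1, river 4
min |a| on river = 3

3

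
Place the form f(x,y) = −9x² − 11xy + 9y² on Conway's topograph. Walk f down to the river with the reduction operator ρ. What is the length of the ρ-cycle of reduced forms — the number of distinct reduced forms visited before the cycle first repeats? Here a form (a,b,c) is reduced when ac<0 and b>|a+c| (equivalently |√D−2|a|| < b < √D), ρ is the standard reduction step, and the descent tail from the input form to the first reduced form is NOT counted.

D = 445, ⌊√D⌋ = 21
descent: ρ → (9,11,-9)  [lands on river]
river: ρ → (-9,7,11)
river: ρ → (11,15,-5)
river: ρ → (-5,15,11)
river: ρ → (11,7,-9)
river: ρ → (-9,11,9)
river: ρ → (9,7,-11)
river: ρ → (-11,15,5)
river: ρ → (5,15,-11)
river: ρ → (-11,7,9)
ρ-cycle length = 10 (tail of 1 descent step not counted)

10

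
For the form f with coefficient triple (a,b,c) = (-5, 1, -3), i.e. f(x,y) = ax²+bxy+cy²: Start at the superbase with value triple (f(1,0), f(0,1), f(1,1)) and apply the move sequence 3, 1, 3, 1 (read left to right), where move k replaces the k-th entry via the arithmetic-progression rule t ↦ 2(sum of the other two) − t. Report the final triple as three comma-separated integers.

start (-5,-3,-7) = (f(1,0),f(0,1),f(1,1))
replace slot 3: 2·((-5)+(-3)) − (-7) = -9 → (-5,-3,-9)
replace slot 1: 2·((-3)+(-9)) − (-5) = -19 → (-19,-3,-9)
replace slot 3: 2·((-19)+(-3)) − (-9) = -35 → (-19,-3,-35)
replace slot 1: 2·((-3)+(-35)) − (-19) = -57 → (-57,-3,-35)

-57,-3,-35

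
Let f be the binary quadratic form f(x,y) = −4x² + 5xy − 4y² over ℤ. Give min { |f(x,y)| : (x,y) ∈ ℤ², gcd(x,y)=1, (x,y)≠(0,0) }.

translate: b→3 (≡-5 mod 8), so (4,-5,4)→(4,3,3)
flip: (4,3,3)→(3,-3,4)
translate: b→3 (≡-3 mod 6), so (3,-3,4)→(3,3,4)
reduced (well bottom): (3,3,4) with a≤c, −a<b≤a
well minimum |f| = |-3| = 3 (negative-definite)

3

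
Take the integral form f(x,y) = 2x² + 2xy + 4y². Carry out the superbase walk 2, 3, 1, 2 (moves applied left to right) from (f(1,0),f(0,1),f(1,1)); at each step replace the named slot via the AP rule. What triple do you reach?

start (2,4,8) = (f(1,0),f(0,1),f(1,1))
replace slot 2: 2·(2+8) − 4 = 16 → (2,16,8)
replace slot 3: 2·(2+16) − 8 = 28 → (2,16,28)
replace slot 1: 2·(16+28) − 2 = 86 → (86,16,28)
replace slot 2: 2·(86+28) − 16 = 212 → (86,212,28)

86,212,28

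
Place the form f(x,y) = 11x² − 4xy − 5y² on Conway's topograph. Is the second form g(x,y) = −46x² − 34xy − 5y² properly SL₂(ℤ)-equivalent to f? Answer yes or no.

D₁ = 236, D₂ = 236
river cycle of f (length 6): (-5, 14, 2), (2, 14, -5), (-5, 6, 10), (10, 14, -1), (-1, 14, 10), (10, 6, -5)
river cycle of g (length 6): (-5, 14, 2), (2, 14, -5), (-5, 6, 10), (10, 14, -1), (-1, 14, 10), (10, 6, -5)
cycles coincide ⇒ equivalent

yes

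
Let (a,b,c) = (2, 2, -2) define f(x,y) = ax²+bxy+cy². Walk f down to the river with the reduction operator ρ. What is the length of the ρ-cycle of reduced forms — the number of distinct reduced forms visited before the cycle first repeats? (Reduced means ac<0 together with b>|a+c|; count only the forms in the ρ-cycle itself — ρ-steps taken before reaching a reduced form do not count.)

D = 20, ⌊√D⌋ = 4
river: ρ → (-2,2,2)
river: ρ → (2,2,-2)
ρ-cycle length = 2 (tail of 0 descent steps not counted)

2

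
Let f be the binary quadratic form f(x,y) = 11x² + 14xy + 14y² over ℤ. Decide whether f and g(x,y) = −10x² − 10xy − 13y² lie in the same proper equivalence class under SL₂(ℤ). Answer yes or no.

D₁ = -420, D₂ = -420
f: translate: b→-8 (≡14 mod 22), so (11,14,14)→(11,-8,11)
f: flip: (11,-8,11)→(11,8,11)
f: reduced (well bottom): (11,8,11) with a≤c, −a<b≤a
g is negative-definite; reduce −g:
−g: reduced (well bottom): (10,10,13) with a≤c, −a<b≤a
flip sign back: reduced form of g is (-10,-10,-13)
reduced forms (11, 8, 11) vs (-10, -10, -13) ⇒ inequivalent

no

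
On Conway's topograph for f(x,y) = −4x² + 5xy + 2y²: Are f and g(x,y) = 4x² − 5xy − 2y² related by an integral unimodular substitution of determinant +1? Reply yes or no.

D₁ = 57, D₂ = 57
river cycle of f (length 6): (2, 7, -1), (-1, 7, 2), (2, 5, -4), (-4, 3, 3), (3, 3, -4), (-4, 5, 2)
river cycle of g (length 6): (-2, 5, 4), (4, 3, -3), (-3, 3, 4), (4, 5, -2), (-2, 7, 1), (1, 7, -2)
cycles differ ⇒ inequivalent

no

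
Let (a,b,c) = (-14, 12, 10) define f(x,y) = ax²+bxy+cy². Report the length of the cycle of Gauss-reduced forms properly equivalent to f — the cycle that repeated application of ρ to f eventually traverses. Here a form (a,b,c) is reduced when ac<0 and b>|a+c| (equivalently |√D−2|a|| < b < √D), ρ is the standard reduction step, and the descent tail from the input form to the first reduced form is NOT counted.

D = 704, ⌊√D⌋ = 26
river: ρ → (10,8,-16)
river: ρ → (-16,24,2)
river: ρ → (2,24,-16)
river: ρ → (-16,8,10)
river: ρ → (10,12,-14)
river: ρ → (-14,16,8)
river: ρ → (8,16,-14)
river: ρ → (-14,12,10)
ρ-cycle length = 8 (tail of 0 descent steps not counted)

8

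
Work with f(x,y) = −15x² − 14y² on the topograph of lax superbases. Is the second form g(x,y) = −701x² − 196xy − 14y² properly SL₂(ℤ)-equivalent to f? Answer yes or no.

D₁ = -840, D₂ = -840
f is negative-definite; reduce −f:
−f: flip: (15,0,14)→(14,0,15)
−f: reduced (well bottom): (14,0,15) with a≤c, −a<b≤a
flip sign back: reduced form of f is (-14,0,-15)
g is negative-definite; reduce −g:
−g: flip: (701,196,14)→(14,-196,701)
−g: translate: b→0 (≡-196 mod 28), so (14,-196,701)→(14,0,15)
−g: reduced (well bottom): (14,0,15) with a≤c, −a<b≤a
flip sign back: reduced form of g is (-14,0,-15)
reduced forms (-14, 0, -15) vs (-14, 0, -15) ⇒ equivalent

yes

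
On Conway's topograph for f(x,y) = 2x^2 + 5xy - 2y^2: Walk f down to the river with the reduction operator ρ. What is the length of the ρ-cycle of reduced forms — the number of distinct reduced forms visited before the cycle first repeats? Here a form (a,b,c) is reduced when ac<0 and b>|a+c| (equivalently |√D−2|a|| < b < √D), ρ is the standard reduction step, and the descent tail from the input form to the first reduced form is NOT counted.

D = 41, ⌊√D⌋ = 6
river: ρ → (-2,3,4)
river: ρ → (4,5,-1)
river: ρ → (-1,5,4)
river: ρ → (4,3,-2)
river: ρ → (-2,5,2)
river: ρ → (2,3,-4)
river: ρ → (-4,5,1)
river: ρ → (1,5,-4)
river: ρ → (-4,3,2)
river: ρ → (2,5,-2)
ρ-cycle length = 10 (tail of 0 descent steps not counted)

10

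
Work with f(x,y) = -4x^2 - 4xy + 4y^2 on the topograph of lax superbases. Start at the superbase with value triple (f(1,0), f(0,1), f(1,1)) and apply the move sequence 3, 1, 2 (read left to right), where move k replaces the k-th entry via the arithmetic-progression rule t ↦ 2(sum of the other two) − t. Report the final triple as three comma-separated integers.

start (-4,4,-4) = (f(1,0),f(0,1),f(1,1))
replace slot 3: 2·((-4)+4) − (-4) = 4 → (-4,4,4)
replace slot 1: 2·(4+4) − (-4) = 20 → (20,4,4)
replace slot 2: 2·(20+4) − 4 = 44 → (20,44,4)

20,44,4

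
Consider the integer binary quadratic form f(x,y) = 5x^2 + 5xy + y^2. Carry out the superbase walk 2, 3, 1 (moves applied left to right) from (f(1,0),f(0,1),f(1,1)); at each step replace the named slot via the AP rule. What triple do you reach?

start (5,1,11) = (f(1,0),f(0,1),f(1,1))
replace slot 2: 2·(5+11) − 1 = 31 → (5,31,11)
replace slot 3: 2·(5+31) − 11 = 61 → (5,31,61)
replace slot 1: 2·(31+61) − 5 = 179 → (179,31,61)

179,31,61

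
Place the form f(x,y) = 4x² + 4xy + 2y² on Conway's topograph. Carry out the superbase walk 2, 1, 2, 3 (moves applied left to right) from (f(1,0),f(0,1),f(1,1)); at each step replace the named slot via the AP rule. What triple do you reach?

start (4,2,10) = (f(1,0),f(0,1),f(1,1))
replace slot 2: 2·(4+10) − 2 = 26 → (4,26,10)
replace slot 1: 2·(26+10) − 4 = 68 → (68,26,10)
replace slot 2: 2·(68+10) − 26 = 130 → (68,130,10)
replace slot 3: 2·(68+130) − 10 = 386 → (68,130,386)

68,130,386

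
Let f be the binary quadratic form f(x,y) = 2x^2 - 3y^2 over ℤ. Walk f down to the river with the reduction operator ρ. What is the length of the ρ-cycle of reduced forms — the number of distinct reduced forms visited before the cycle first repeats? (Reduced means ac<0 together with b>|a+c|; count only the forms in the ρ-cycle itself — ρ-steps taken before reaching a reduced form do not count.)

D = 24, ⌊√D⌋ = 4
descent: ρ → (-3,0,2)
descent: ρ → (2,4,-1)  [lands on river]
river: ρ → (-1,4,2)
ρ-cycle length = 2 (tail of 2 descent steps not counted)

2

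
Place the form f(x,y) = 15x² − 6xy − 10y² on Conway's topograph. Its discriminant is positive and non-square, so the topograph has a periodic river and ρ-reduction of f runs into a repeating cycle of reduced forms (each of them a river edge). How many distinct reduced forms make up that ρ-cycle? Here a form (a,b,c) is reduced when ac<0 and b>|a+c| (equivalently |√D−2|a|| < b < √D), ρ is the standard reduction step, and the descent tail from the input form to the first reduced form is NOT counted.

D = 636, ⌊√D⌋ = 25
descent: ρ → (-10,6,15)  [lands on river]
river: ρ → (15,24,-1)
river: ρ → (-1,24,15)
river: ρ → (15,6,-10)
river: ρ → (-10,14,11)
river: ρ → (11,8,-13)
river: ρ → (-13,18,6)
river: ρ → (6,18,-13)
river: ρ → (-13,8,11)
river: ρ → (11,14,-10)
ρ-cycle length = 10 (tail of 1 descent step not counted)

10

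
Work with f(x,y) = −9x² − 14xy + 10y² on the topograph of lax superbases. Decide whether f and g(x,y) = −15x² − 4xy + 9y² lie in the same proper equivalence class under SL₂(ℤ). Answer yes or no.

D₁ = 556, D₂ = 556
river cycle of f (length 18): (10, 14, -9), (-9, 22, 2), (2, 22, -9), (-9, 14, 10), (10, 6, -13), (-13, 20, 3), (3, 22, -6), (-6, 14, 15), (15, 16, -5), (-5, 14, 18), … (8 more)
river cycle of g (length 18): (9, 22, -2), (-2, 22, 9), (9, 14, -10), (-10, 6, 13), (13, 20, -3), (-3, 22, 6), (6, 14, -15), (-15, 16, 5), (5, 14, -18), (-18, 22, 1), … (8 more)
cycles differ ⇒ inequivalent

no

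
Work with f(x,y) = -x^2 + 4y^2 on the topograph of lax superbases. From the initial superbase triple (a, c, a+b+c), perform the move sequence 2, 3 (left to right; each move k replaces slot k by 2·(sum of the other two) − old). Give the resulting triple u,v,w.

start (-1,4,3) = (f(1,0),f(0,1),f(1,1))
replace slot 2: 2·((-1)+3) − 4 = 0 → (-1,0,3)
replace slot 3: 2·((-1)+0) − 3 = -5 → (-1,0,-5)

-1,0,-5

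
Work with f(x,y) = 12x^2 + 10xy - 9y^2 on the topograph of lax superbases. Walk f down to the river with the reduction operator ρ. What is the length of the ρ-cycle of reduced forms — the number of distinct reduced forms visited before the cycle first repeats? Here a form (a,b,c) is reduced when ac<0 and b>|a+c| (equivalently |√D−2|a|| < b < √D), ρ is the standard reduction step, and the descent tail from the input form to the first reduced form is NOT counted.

D = 532, ⌊√D⌋ = 23
river: ρ → (-9,8,13)
river: ρ → (13,18,-4)
river: ρ → (-4,22,3)
river: ρ → (3,20,-11)
river: ρ → (-11,2,12)
river: ρ → (12,22,-1)
river: ρ → (-1,22,12)
river: ρ → (12,2,-11)
river: ρ → (-11,20,3)
river: ρ → (3,22,-4)
river: ρ → (-4,18,13)
river: ρ → (13,8,-9)
river: ρ → (-9,10,12)
river: ρ → (12,14,-7)
river: ρ → (-7,14,12)
river: ρ → (12,10,-9)
ρ-cycle length = 16 (tail of 0 descent steps not counted)

16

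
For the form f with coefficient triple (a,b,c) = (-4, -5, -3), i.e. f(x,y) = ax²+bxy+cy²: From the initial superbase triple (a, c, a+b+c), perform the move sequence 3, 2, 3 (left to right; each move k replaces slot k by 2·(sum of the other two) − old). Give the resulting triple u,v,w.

start (-4,-3,-12) = (f(1,0),f(0,1),f(1,1))
replace slot 3: 2·((-4)+(-3)) − (-12) = -2 → (-4,-3,-2)
replace slot 2: 2·((-4)+(-2)) − (-3) = -9 → (-4,-9,-2)
replace slot 3: 2·((-4)+(-9)) − (-2) = -24 → (-4,-9,-24)

-4,-9,-24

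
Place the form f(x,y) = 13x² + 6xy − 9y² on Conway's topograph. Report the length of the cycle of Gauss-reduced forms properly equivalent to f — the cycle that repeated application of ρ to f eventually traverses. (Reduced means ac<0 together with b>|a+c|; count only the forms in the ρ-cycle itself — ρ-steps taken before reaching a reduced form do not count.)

D = 504, ⌊√D⌋ = 22
river: ρ → (-9,12,10)
river: ρ → (10,8,-11)
river: ρ → (-11,14,7)
river: ρ → (7,14,-11)
river: ρ → (-11,8,10)
river: ρ → (10,12,-9)
river: ρ → (-9,6,13)
river: ρ → (13,20,-2)
river: ρ → (-2,20,13)
river: ρ → (13,6,-9)
ρ-cycle length = 10 (tail of 0 descent steps not counted)

10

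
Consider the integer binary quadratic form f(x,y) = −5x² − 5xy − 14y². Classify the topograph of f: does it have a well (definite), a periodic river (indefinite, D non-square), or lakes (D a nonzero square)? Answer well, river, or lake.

D = b²−4ac = (-5)² − 4·(-5)·(-14) = -255
D < 0 ⇒ definite ⇒ every region one sign ⇒ single well

well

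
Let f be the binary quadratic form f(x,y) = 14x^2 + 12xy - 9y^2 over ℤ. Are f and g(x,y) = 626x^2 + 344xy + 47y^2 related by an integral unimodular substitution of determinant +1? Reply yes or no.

D₁ = 648, D₂ = 648
river cycle of f (length 10): (-9, 24, 2), (2, 24, -9), (-9, 12, 14), (14, 16, -7), (-7, 12, 18), (18, 24, -1), (-1, 24, 18), (18, 12, -7), (-7, 16, 14), (14, 12, -9)
river cycle of g (length 10): (2, 24, -9), (-9, 12, 14), (14, 16, -7), (-7, 12, 18), (18, 24, -1), (-1, 24, 18), (18, 12, -7), (-7, 16, 14), (14, 12, -9), (-9, 24, 2)
cycles coincide ⇒ equivalent

yes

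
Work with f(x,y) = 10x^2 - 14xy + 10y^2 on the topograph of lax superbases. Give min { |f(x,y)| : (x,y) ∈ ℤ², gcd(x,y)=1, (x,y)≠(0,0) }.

translate: b→6 (≡-14 mod 20), so (10,-14,10)→(10,6,6)
flip: (10,6,6)→(6,-6,10)
translate: b→6 (≡-6 mod 12), so (6,-6,10)→(6,6,10)
reduced (well bottom): (6,6,10) with a≤c, −a<b≤a
well minimum = a = 6

6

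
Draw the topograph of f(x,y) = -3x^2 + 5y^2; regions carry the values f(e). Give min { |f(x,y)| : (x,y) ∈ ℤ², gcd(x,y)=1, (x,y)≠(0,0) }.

descent: ρ → (5,0,-3)
descent: ρ → (-3,6,2)  [lands on river]
river: ρ → (2,6,-3)
closes: descent 2, river 2
min |a| on river = 2

2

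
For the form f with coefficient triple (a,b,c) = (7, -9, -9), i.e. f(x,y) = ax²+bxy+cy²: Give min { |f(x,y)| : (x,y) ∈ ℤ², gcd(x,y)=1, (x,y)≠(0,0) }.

descent: ρ → (-9,9,7)  [lands on river]
river: ρ → (7,5,-11)
river: ρ → (-11,17,1)
river: ρ → (1,17,-11)
river: ρ → (-11,5,7)
river: ρ → (7,9,-9)
closes: descent 1, river 6
min |a| on river = 1

1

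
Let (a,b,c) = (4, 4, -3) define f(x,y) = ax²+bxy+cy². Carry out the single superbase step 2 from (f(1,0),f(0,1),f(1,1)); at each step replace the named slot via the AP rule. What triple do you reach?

start (4,-3,5) = (f(1,0),f(0,1),f(1,1))
replace slot 2: 2·(4+5) − (-3) = 21 → (4,21,5)

4,21,5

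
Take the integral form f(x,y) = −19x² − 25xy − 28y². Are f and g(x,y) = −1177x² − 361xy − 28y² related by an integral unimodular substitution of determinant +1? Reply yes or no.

D₁ = -1503, D₂ = -1503
f is negative-definite; reduce −f:
−f: translate: b→-13 (≡25 mod 38), so (19,25,28)→(19,-13,22)
−f: reduced (well bottom): (19,-13,22) with a≤c, −a<b≤a
flip sign back: reduced form of f is (-19,13,-22)
g is negative-definite; reduce −g:
−g: flip: (1177,361,28)→(28,-361,1177)
−g: translate: b→-25 (≡-361 mod 56), so (28,-361,1177)→(28,-25,19)
−g: flip: (28,-25,19)→(19,25,28)
−g: translate: b→-13 (≡25 mod 38), so (19,25,28)→(19,-13,22)
−g: reduced (well bottom): (19,-13,22) with a≤c, −a<b≤a
flip sign back: reduced form of g is (-19,13,-22)
reduced forms (-19, 13, -22) vs (-19, 13, -22) ⇒ equivalent

yes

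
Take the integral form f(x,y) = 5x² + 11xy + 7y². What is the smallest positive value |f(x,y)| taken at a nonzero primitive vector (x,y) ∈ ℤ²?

translate: b→1 (≡11 mod 10), so (5,11,7)→(5,1,1)
flip: (5,1,1)→(1,-1,5)
translate: b→1 (≡-1 mod 2), so (1,-1,5)→(1,1,5)
reduced (well bottom): (1,1,5) with a≤c, −a<b≤a
well minimum = a = 1

1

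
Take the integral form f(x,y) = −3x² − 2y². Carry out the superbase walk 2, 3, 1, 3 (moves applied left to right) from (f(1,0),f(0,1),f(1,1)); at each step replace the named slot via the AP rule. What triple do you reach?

start (-3,-2,-5) = (f(1,0),f(0,1),f(1,1))
replace slot 2: 2·((-3)+(-5)) − (-2) = -14 → (-3,-14,-5)
replace slot 3: 2·((-3)+(-14)) − (-5) = -29 → (-3,-14,-29)
replace slot 1: 2·((-14)+(-29)) − (-3) = -83 → (-83,-14,-29)
replace slot 3: 2·((-83)+(-14)) − (-29) = -165 → (-83,-14,-165)

-83,-14,-165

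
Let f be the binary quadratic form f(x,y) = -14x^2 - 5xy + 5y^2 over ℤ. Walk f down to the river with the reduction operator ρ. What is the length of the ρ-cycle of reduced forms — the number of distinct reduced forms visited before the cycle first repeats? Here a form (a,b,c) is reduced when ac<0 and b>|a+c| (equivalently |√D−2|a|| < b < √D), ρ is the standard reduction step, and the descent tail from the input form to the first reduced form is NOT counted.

D = 305, ⌊√D⌋ = 17
descent: ρ → (5,15,-4)  [lands on river]
river: ρ → (-4,17,1)
river: ρ → (1,17,-4)
river: ρ → (-4,15,5)
ρ-cycle length = 4 (tail of 1 descent step not counted)

4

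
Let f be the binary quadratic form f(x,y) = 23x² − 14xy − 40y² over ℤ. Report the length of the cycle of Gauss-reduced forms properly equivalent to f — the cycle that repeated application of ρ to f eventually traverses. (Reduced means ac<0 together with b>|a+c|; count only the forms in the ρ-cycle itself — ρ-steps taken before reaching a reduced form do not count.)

D = 3876, ⌊√D⌋ = 62
descent: ρ → (-40,14,23)
descent: ρ → (23,32,-31)  [lands on river]
river: ρ → (-31,30,24)
river: ρ → (24,18,-37)
river: ρ → (-37,56,5)
river: ρ → (5,54,-48)
river: ρ → (-48,42,11)
river: ρ → (11,46,-40)
river: ρ → (-40,34,17)
river: ρ → (17,34,-40)
river: ρ → (-40,46,11)
river: ρ → (11,42,-48)
river: ρ → (-48,54,5)
river: ρ → (5,56,-37)
river: ρ → (-37,18,24)
river: ρ → (24,30,-31)
river: ρ → (-31,32,23)
river: ρ → (23,60,-3)
river: ρ → (-3,60,23)
ρ-cycle length = 18 (tail of 2 descent steps not counted)

18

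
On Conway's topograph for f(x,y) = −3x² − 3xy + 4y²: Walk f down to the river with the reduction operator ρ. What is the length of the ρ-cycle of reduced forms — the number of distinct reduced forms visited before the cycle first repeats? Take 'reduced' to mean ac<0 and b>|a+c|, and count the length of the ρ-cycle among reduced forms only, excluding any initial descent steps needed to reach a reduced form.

D = 57, ⌊√D⌋ = 7
descent: ρ → (4,3,-3)  [lands on river]
river: ρ → (-3,3,4)
river: ρ → (4,5,-2)
river: ρ → (-2,7,1)
river: ρ → (1,7,-2)
river: ρ → (-2,5,4)
ρ-cycle length = 6 (tail of 1 descent step not counted)

6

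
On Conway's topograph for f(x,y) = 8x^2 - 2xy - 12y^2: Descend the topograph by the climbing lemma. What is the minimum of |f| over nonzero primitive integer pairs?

descent: ρ → (-12,2,8)
descent: ρ → (8,14,-6)  [lands on river]
river: ρ → (-6,10,12)
river: ρ → (12,14,-4)
river: ρ → (-4,18,4)
river: ρ → (4,14,-12)
river: ρ → (-12,10,6)
river: ρ → (6,14,-8)
river: ρ → (-8,18,2)
river: ρ → (2,18,-8)
river: ρ → (-8,14,6)
river: ρ → (6,10,-12)
river: ρ → (-12,14,4)
river: ρ → (4,18,-4)
river: ρ → (-4,14,12)
river: ρ → (12,10,-6)
river: ρ → (-6,14,8)
river: ρ → (8,18,-2)
river: ρ → (-2,18,8)
closes: descent 2, river 18
min |a| on river = 2

2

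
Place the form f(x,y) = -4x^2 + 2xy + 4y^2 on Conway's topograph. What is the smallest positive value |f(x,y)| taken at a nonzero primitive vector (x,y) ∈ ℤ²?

river: ρ → (4,6,-2)
river: ρ → (-2,6,4)
river: ρ → (4,2,-4)
river: ρ → (-4,6,2)
river: ρ → (2,6,-4)
river: ρ → (-4,2,4)
closes: descent 0, river 6
min |a| on river = 2

2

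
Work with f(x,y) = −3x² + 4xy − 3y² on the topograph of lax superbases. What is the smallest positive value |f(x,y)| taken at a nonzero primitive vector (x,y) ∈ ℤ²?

translate: b→2 (≡-4 mod 6), so (3,-4,3)→(3,2,2)
flip: (3,2,2)→(2,-2,3)
translate: b→2 (≡-2 mod 4), so (2,-2,3)→(2,2,3)
reduced (well bottom): (2,2,3) with a≤c, −a<b≤a
well minimum |f| = |-2| = 2 (negative-definite)

2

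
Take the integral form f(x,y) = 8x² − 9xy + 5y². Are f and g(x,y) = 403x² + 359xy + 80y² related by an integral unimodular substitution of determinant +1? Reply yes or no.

D₁ = -79, D₂ = -79
f: translate: b→7 (≡-9 mod 16), so (8,-9,5)→(8,7,4)
f: flip: (8,7,4)→(4,-7,8)
f: translate: b→1 (≡-7 mod 8), so (4,-7,8)→(4,1,5)
f: reduced (well bottom): (4,1,5) with a≤c, −a<b≤a
g: flip: (403,359,80)→(80,-359,403)
g: translate: b→-39 (≡-359 mod 160), so (80,-359,403)→(80,-39,5)
g: flip: (80,-39,5)→(5,39,80)
g: translate: b→-1 (≡39 mod 10), so (5,39,80)→(5,-1,4)
g: flip: (5,-1,4)→(4,1,5)
g: reduced (well bottom): (4,1,5) with a≤c, −a<b≤a
reduced forms (4, 1, 5) vs (4, 1, 5) ⇒ equivalent

yes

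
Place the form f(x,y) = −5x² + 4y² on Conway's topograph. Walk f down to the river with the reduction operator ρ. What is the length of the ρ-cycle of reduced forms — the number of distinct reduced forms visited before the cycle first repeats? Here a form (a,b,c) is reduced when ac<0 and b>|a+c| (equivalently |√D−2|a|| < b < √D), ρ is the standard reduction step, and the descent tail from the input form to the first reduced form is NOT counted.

D = 80, ⌊√D⌋ = 8
descent: ρ → (4,8,-1)  [lands on river]
river: ρ → (-1,8,4)
ρ-cycle length = 2 (tail of 1 descent step not counted)

2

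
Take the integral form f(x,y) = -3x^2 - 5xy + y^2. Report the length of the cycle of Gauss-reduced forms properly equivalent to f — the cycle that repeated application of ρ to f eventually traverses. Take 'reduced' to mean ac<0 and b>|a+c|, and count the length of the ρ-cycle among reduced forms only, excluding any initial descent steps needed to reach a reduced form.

D = 37, ⌊√D⌋ = 6
descent: ρ → (1,5,-3)  [lands on river]
river: ρ → (-3,1,3)
river: ρ → (3,5,-1)
river: ρ → (-1,5,3)
river: ρ → (3,1,-3)
river: ρ → (-3,5,1)
ρ-cycle length = 6 (tail of 1 descent step not counted)

6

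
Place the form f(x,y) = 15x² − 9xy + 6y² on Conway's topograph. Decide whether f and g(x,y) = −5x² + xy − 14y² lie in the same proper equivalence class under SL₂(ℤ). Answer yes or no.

D₁ = -279, D₂ = -279
f: flip: (15,-9,6)→(6,9,15)
f: translate: b→-3 (≡9 mod 12), so (6,9,15)→(6,-3,12)
f: reduced (well bottom): (6,-3,12) with a≤c, −a<b≤a
g is negative-definite; reduce −g:
−g: reduced (well bottom): (5,-1,14) with a≤c, −a<b≤a
flip sign back: reduced form of g is (-5,1,-14)
reduced forms (6, -3, 12) vs (-5, 1, -14) ⇒ inequivalent

no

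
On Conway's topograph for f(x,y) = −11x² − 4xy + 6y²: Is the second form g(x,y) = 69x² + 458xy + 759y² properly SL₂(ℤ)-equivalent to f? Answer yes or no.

D₁ = 280, D₂ = 280
river cycle of f (length 6): (6, 16, -1), (-1, 16, 6), (6, 8, -9), (-9, 10, 5), (5, 10, -9), (-9, 8, 6)
river cycle of g (length 6): (6, 16, -1), (-1, 16, 6), (6, 8, -9), (-9, 10, 5), (5, 10, -9), (-9, 8, 6)
cycles coincide ⇒ equivalent

yes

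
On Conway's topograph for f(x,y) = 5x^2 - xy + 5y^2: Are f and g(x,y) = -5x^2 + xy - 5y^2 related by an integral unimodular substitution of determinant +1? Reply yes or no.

D₁ = -99, D₂ = -99
f: flip: (5,-1,5)→(5,1,5)
f: reduced (well bottom): (5,1,5) with a≤c, −a<b≤a
g is negative-definite; reduce −g:
−g: flip: (5,-1,5)→(5,1,5)
−g: reduced (well bottom): (5,1,5) with a≤c, −a<b≤a
flip sign back: reduced form of g is (-5,-1,-5)
reduced forms (5, 1, 5) vs (-5, -1, -5) ⇒ inequivalent

no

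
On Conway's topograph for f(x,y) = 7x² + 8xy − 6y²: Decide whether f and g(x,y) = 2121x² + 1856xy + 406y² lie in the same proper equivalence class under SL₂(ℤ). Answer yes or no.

D₁ = 232, D₂ = 232
river cycle of f (length 14): (-6, 4, 9), (9, 14, -1), (-1, 14, 9), (9, 4, -6), (-6, 8, 7), (7, 6, -7), (-7, 8, 6), (6, 4, -9), (-9, 14, 1), (1, 14, -9), … (4 more)
river cycle of g (length 14): (6, 8, -7), (-7, 6, 7), (7, 8, -6), (-6, 4, 9), (9, 14, -1), (-1, 14, 9), (9, 4, -6), (-6, 8, 7), (7, 6, -7), (-7, 8, 6), … (4 more)
cycles coincide ⇒ equivalent

yes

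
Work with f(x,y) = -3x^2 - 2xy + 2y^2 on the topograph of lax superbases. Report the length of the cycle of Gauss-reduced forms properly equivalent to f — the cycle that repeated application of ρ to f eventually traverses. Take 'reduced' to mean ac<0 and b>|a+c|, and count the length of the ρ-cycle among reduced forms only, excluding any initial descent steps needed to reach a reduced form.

D = 28, ⌊√D⌋ = 5
descent: ρ → (2,2,-3)  [lands on river]
river: ρ → (-3,4,1)
river: ρ → (1,4,-3)
river: ρ → (-3,2,2)
ρ-cycle length = 4 (tail of 1 descent step not counted)

4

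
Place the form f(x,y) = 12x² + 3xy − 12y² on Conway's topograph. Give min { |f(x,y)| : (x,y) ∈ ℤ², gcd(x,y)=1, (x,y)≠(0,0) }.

river: ρ → (-12,21,3)
river: ρ → (3,21,-12)
river: ρ → (-12,3,12)
river: ρ → (12,21,-3)
river: ρ → (-3,21,12)
river: ρ → (12,3,-12)
closes: descent 0, river 6
min |a| on river = 3

3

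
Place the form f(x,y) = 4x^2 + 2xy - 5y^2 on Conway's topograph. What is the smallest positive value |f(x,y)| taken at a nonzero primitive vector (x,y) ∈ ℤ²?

river: ρ → (-5,8,1)
river: ρ → (1,8,-5)
river: ρ → (-5,2,4)
river: ρ → (4,6,-3)
river: ρ → (-3,6,4)
river: ρ → (4,2,-5)
closes: descent 0, river 6
min |a| on river = 1

1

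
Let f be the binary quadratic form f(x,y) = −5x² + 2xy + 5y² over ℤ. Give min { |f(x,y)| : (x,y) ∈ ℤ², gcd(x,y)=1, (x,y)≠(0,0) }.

river: ρ → (5,8,-2)
river: ρ → (-2,8,5)
river: ρ → (5,2,-5)
river: ρ → (-5,8,2)
river: ρ → (2,8,-5)
river: ρ → (-5,2,5)
closes: descent 0, river 6
min |a| on river = 2

2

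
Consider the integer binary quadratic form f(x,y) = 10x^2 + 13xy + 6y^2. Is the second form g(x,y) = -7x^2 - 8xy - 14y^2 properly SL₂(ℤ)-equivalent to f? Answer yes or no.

D₁ = -71, D₂ = -328
discriminants differ ⇒ not SL₂(ℤ)-equivalent

no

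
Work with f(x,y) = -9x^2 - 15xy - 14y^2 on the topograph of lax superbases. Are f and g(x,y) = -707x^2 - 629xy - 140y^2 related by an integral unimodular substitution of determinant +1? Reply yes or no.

D₁ = -279, D₂ = -279
f is negative-definite; reduce −f:
−f: translate: b→-3 (≡15 mod 18), so (9,15,14)→(9,-3,8)
−f: flip: (9,-3,8)→(8,3,9)
−f: reduced (well bottom): (8,3,9) with a≤c, −a<b≤a
flip sign back: reduced form of f is (-8,-3,-9)
g is negative-definite; reduce −g:
−g: flip: (707,629,140)→(140,-629,707)
−g: translate: b→-69 (≡-629 mod 280), so (140,-629,707)→(140,-69,9)
−g: flip: (140,-69,9)→(9,69,140)
−g: translate: b→-3 (≡69 mod 18), so (9,69,140)→(9,-3,8)
−g: flip: (9,-3,8)→(8,3,9)
−g: reduced (well bottom): (8,3,9) with a≤c, −a<b≤a
flip sign back: reduced form of g is (-8,-3,-9)
reduced forms (-8, -3, -9) vs (-8, -3, -9) ⇒ equivalent

yes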